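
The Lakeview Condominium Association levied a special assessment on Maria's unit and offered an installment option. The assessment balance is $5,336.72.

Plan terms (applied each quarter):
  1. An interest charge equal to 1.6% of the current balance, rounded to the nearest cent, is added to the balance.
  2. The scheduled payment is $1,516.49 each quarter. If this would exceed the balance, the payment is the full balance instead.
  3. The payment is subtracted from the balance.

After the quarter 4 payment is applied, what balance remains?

$0.00

# | Opening | Interest | Payment | End bal
1 | $5,336.72 | $85.39 | $1,516.49 | $3,905.62
2 | $3,905.62 | $62.49 | $1,516.49 | $2,451.62
3 | $2,451.62 | $39.23 | $1,516.49 | $974.36
4 | $974.36 | $15.59 | $989.95 | $0.00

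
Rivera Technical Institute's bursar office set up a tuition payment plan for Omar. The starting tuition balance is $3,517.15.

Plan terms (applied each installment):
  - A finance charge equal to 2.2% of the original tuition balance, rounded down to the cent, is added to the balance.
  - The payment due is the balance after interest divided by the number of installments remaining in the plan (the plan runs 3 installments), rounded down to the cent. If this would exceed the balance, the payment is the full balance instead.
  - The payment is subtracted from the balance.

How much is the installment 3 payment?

$1,314.23

Installment 1: $3,517.15 +$77.37 interest = $3,594.52; pay $1,198.17 → $2,396.35
Installment 2: $2,396.35 +$77.37 interest = $2,473.72; pay $1,236.86 → $1,236.86
Installment 3: $1,236.86 +$77.37 interest = $1,314.23; pay $1,314.23 → $0.00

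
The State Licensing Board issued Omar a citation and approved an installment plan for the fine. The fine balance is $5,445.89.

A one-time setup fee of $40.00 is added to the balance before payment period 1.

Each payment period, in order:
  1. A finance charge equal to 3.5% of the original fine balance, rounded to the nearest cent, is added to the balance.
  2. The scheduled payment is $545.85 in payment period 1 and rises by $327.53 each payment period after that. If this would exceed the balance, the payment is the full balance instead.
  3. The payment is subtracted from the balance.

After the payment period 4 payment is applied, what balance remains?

Payment period 1: $5,485.89 +$190.61 interest = $5,676.50; pay $545.85 → $5,130.65
Payment period 2: $5,130.65 +$190.61 interest = $5,321.26; pay $873.38 → $4,447.88
Payment period 3: $4,447.88 +$190.61 interest = $4,638.49; pay $1,200.91 → $3,437.58
Payment period 4: $3,437.58 +$190.61 interest = $3,628.19; pay $1,528.44 → $2,099.75

$2,099.75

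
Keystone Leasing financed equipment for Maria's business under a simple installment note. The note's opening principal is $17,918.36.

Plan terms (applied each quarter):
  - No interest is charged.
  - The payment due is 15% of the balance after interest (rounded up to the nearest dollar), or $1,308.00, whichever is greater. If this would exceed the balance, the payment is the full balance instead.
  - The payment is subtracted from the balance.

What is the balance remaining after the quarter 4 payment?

$9,352.36

Quarter 1: opening $17,918.36; payment $2,688.00; balance $15,230.36
Quarter 2: opening $15,230.36; payment $2,285.00; balance $12,945.36
Quarter 3: opening $12,945.36; payment $1,942.00; balance $11,003.36
Quarter 4: opening $11,003.36; payment $1,651.00; balance $9,352.36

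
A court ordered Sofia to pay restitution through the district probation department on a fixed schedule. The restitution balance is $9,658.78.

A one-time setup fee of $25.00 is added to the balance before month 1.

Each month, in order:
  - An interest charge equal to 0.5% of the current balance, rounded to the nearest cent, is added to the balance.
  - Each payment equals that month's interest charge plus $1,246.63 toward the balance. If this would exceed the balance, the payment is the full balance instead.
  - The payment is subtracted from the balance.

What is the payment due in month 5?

$1,270.12

# | Opening | Interest | Payment | End bal
1 | $9,683.78 | $48.42 | $1,295.05 | $8,437.15
2 | $8,437.15 | $42.19 | $1,288.82 | $7,190.52
3 | $7,190.52 | $35.95 | $1,282.58 | $5,943.89
4 | $5,943.89 | $29.72 | $1,276.35 | $4,697.26
5 | $4,697.26 | $23.49 | $1,270.12 | $3,450.63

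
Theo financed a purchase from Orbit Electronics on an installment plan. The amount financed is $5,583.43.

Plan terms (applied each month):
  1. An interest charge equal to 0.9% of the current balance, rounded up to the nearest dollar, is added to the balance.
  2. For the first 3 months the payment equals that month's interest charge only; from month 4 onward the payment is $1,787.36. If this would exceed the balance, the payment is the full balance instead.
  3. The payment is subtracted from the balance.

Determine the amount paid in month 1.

# | Opening | Interest | Payment | End bal
1 | $5,583.43 | $51.00 | $51.00 | $5,583.43

$51.00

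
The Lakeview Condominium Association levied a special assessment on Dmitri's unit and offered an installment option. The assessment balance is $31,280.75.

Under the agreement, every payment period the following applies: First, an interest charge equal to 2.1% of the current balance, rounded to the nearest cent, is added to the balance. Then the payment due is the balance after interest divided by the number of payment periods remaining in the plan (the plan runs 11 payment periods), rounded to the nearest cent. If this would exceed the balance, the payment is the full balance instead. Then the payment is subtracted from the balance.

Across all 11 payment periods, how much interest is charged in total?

$4,230.76

Payment period 1: opening $31,280.75; interest $656.90 → $31,937.65; payment $2,903.42; balance $29,034.23
Payment period 2: opening $29,034.23; interest $609.72 → $29,643.95; payment $2,964.40; balance $26,679.55
Payment period 3: opening $26,679.55; interest $560.27 → $27,239.82; payment $3,026.65; balance $24,213.17
Payment period 4: opening $24,213.17; interest $508.48 → $24,721.65; payment $3,090.21; balance $21,631.44
Payment period 5: opening $21,631.44; interest $454.26 → $22,085.70; payment $3,155.10; balance $18,930.60
Payment period 6: opening $18,930.60; interest $397.54 → $19,328.14; payment $3,221.36; balance $16,106.78
Payment period 7: opening $16,106.78; interest $338.24 → $16,445.02; payment $3,289.00; balance $13,156.02
Payment period 8: opening $13,156.02; interest $276.28 → $13,432.30; payment $3,358.08; balance $10,074.22
Payment period 9: opening $10,074.22; interest $211.56 → $10,285.78; payment $3,428.59; balance $6,857.19
Payment period 10: opening $6,857.19; interest $144.00 → $7,001.19; payment $3,500.60; balance $3,500.59
Payment period 11: opening $3,500.59; interest $73.51 → $3,574.10; payment $3,574.10; balance $0.00
Total interest: $656.90 + $609.72 + $560.27 + $508.48 + $454.26 + $397.54 + $338.24 + $276.28 + $211.56 + $144.00 + $73.51 = $4,230.76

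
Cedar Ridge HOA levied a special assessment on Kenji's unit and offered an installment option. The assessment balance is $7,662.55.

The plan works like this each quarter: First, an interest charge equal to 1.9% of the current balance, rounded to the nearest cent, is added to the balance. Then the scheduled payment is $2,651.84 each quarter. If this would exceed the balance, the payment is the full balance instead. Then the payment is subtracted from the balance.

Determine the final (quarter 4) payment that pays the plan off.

$0.04

Quarter 1: opening $7,662.55; interest $145.59 → $7,808.14; payment $2,651.84; balance $5,156.30
Quarter 2: opening $5,156.30; interest $97.97 → $5,254.27; payment $2,651.84; balance $2,602.43
Quarter 3: opening $2,602.43; interest $49.45 → $2,651.88; payment $2,651.84; balance $0.04
Quarter 4: opening $0.04; interest $0.00 → $0.04; payment $0.04; balance $0.00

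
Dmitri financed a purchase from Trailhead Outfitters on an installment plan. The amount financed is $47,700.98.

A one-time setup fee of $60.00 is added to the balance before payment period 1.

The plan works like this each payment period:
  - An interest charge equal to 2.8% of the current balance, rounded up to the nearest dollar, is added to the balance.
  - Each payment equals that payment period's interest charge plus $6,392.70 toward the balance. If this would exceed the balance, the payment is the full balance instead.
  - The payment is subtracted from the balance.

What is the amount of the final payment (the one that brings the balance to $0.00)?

Payment period 1: opening $47,760.98; interest $1,338.00 → $49,098.98; payment $7,730.70; balance $41,368.28
Payment period 2: opening $41,368.28; interest $1,159.00 → $42,527.28; payment $7,551.70; balance $34,975.58
Payment period 3: opening $34,975.58; interest $980.00 → $35,955.58; payment $7,372.70; balance $28,582.88
Payment period 4: opening $28,582.88; interest $801.00 → $29,383.88; payment $7,193.70; balance $22,190.18
Payment period 5: opening $22,190.18; interest $622.00 → $22,812.18; payment $7,014.70; balance $15,797.48
Payment period 6: opening $15,797.48; interest $443.00 → $16,240.48; payment $6,835.70; balance $9,404.78
Payment period 7: opening $9,404.78; interest $264.00 → $9,668.78; payment $6,656.70; balance $3,012.08
Payment period 8: opening $3,012.08; interest $85.00 → $3,097.08; payment $3,097.08; balance $0.00

$3,097.08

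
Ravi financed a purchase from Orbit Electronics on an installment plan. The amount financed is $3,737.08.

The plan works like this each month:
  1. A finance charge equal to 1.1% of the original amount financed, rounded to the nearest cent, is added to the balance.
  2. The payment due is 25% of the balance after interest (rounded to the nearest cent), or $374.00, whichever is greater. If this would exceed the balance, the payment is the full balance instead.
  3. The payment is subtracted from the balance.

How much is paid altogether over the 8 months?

# | Opening | Interest | Payment | End bal
1 | $3,737.08 | $41.11 | $944.55 | $2,833.64
2 | $2,833.64 | $41.11 | $718.69 | $2,156.06
3 | $2,156.06 | $41.11 | $549.29 | $1,647.88
4 | $1,647.88 | $41.11 | $422.25 | $1,266.74
5 | $1,266.74 | $41.11 | $374.00 | $933.85
6 | $933.85 | $41.11 | $374.00 | $600.96
7 | $600.96 | $41.11 | $374.00 | $268.07
8 | $268.07 | $41.11 | $309.18 | $0.00
Total paid: $4,065.96

$4,065.96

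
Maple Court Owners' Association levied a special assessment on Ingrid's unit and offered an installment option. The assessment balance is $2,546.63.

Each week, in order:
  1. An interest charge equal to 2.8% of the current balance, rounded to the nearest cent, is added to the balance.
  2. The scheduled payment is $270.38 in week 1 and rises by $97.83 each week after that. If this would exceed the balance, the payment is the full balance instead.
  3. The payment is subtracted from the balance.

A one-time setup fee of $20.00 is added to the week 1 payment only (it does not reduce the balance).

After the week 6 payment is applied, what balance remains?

Week 1: $2,546.63 +$71.31 interest = $2,617.94; pay $270.38 (+ $20.00 fee) → $2,347.56
Week 2: $2,347.56 +$65.73 interest = $2,413.29; pay $368.21 → $2,045.08
Week 3: $2,045.08 +$57.26 interest = $2,102.34; pay $466.04 → $1,636.30
Week 4: $1,636.30 +$45.82 interest = $1,682.12; pay $563.87 → $1,118.25
Week 5: $1,118.25 +$31.31 interest = $1,149.56; pay $661.70 → $487.86
Week 6: $487.86 +$13.66 interest = $501.52; pay $501.52 → $0.00

$0.00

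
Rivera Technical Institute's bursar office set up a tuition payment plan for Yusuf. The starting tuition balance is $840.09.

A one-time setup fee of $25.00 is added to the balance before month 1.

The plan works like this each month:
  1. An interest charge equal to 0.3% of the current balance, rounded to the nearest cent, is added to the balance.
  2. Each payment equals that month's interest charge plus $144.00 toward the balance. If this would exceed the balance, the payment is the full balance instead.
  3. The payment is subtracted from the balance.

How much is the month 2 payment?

$146.16

Month 1: opening $865.09; interest $2.60 → $867.69; payment $146.60; balance $721.09
Month 2: opening $721.09; interest $2.16 → $723.25; payment $146.16; balance $577.09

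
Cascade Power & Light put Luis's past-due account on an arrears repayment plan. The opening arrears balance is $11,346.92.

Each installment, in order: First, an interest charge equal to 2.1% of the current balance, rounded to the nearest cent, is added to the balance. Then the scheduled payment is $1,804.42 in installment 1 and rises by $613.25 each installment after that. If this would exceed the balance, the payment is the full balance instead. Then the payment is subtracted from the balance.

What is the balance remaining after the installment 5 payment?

$0.00

# | Opening | Interest | Payment | End bal
1 | $11,346.92 | $238.29 | $1,804.42 | $9,780.79
2 | $9,780.79 | $205.40 | $2,417.67 | $7,568.52
3 | $7,568.52 | $158.94 | $3,030.92 | $4,696.54
4 | $4,696.54 | $98.63 | $3,644.17 | $1,151.00
5 | $1,151.00 | $24.17 | $1,175.17 | $0.00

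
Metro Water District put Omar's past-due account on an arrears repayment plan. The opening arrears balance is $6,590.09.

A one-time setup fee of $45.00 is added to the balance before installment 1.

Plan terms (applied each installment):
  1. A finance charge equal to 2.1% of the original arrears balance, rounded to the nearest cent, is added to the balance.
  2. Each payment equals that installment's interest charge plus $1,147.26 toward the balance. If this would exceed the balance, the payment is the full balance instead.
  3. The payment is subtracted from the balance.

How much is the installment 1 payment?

$1,285.65

Installment 1: opening $6,635.09; interest $138.39 → $6,773.48; payment $1,285.65; balance $5,487.83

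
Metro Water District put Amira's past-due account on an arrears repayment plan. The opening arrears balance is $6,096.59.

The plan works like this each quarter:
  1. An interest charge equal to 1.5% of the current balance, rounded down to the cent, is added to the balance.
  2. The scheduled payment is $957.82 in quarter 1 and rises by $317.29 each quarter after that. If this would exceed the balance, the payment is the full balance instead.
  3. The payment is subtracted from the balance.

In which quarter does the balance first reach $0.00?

5

# | Opening | Interest | Payment | End bal
1 | $6,096.59 | $91.44 | $957.82 | $5,230.21
2 | $5,230.21 | $78.45 | $1,275.11 | $4,033.55
3 | $4,033.55 | $60.50 | $1,592.40 | $2,501.65
4 | $2,501.65 | $37.52 | $1,909.69 | $629.48
5 | $629.48 | $9.44 | $638.92 | $0.00
Balance reaches $0.00 in quarter 5.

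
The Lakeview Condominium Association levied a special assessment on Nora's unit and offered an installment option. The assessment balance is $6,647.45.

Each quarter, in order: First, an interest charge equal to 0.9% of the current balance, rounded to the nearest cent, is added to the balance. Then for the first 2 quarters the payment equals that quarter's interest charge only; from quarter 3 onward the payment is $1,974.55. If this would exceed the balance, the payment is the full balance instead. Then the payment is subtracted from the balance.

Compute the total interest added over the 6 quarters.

$254.95

# | Opening | Interest | Payment | End bal
1 | $6,647.45 | $59.83 | $59.83 | $6,647.45
2 | $6,647.45 | $59.83 | $59.83 | $6,647.45
3 | $6,647.45 | $59.83 | $1,974.55 | $4,732.73
4 | $4,732.73 | $42.59 | $1,974.55 | $2,800.77
5 | $2,800.77 | $25.21 | $1,974.55 | $851.43
6 | $851.43 | $7.66 | $859.09 | $0.00
Total interest: $59.83 + $59.83 + $59.83 + $42.59 + $25.21 + $7.66 = $254.95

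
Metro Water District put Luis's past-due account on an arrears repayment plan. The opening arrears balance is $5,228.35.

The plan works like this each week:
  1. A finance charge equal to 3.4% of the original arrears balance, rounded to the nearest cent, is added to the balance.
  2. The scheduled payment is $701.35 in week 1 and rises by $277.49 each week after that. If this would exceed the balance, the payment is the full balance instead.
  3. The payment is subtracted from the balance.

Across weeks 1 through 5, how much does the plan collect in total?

Week 1: opening $5,228.35; interest $177.76 → $5,406.11; payment $701.35; balance $4,704.76
Week 2: opening $4,704.76; interest $177.76 → $4,882.52; payment $978.84; balance $3,903.68
Week 3: opening $3,903.68; interest $177.76 → $4,081.44; payment $1,256.33; balance $2,825.11
Week 4: opening $2,825.11; interest $177.76 → $3,002.87; payment $1,533.82; balance $1,469.05
Week 5: opening $1,469.05; interest $177.76 → $1,646.81; payment $1,646.81; balance $0.00
Total paid: $6,117.15

$6,117.15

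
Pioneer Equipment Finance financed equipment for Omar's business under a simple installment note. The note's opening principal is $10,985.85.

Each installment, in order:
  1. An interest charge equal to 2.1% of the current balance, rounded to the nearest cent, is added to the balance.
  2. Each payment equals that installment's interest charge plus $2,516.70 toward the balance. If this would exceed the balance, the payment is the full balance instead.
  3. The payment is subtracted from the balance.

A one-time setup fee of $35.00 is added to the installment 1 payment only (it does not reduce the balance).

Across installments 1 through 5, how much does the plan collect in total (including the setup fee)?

Installment 1: opening $10,985.85; interest $230.70 → $11,216.55; payment $2,747.40 (+ $35.00 fee); balance $8,469.15
Installment 2: opening $8,469.15; interest $177.85 → $8,647.00; payment $2,694.55; balance $5,952.45
Installment 3: opening $5,952.45; interest $125.00 → $6,077.45; payment $2,641.70; balance $3,435.75
Installment 4: opening $3,435.75; interest $72.15 → $3,507.90; payment $2,588.85; balance $919.05
Installment 5: opening $919.05; interest $19.30 → $938.35; payment $938.35; balance $0.00
Total paid: $11,645.85

$11,645.85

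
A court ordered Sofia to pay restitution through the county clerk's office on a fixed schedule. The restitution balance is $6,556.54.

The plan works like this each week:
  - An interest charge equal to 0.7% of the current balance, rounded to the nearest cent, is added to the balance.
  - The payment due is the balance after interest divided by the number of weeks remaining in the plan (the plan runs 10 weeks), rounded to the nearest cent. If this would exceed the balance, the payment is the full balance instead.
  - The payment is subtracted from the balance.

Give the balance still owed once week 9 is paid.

Week 1: opening $6,556.54; interest $45.90 → $6,602.44; payment $660.24; balance $5,942.20
Week 2: opening $5,942.20; interest $41.60 → $5,983.80; payment $664.87; balance $5,318.93
Week 3: opening $5,318.93; interest $37.23 → $5,356.16; payment $669.52; balance $4,686.64
Week 4: opening $4,686.64; interest $32.81 → $4,719.45; payment $674.21; balance $4,045.24
Week 5: opening $4,045.24; interest $28.32 → $4,073.56; payment $678.93; balance $3,394.63
Week 6: opening $3,394.63; interest $23.76 → $3,418.39; payment $683.68; balance $2,734.71
Week 7: opening $2,734.71; interest $19.14 → $2,753.85; payment $688.46; balance $2,065.39
Week 8: opening $2,065.39; interest $14.46 → $2,079.85; payment $693.28; balance $1,386.57
Week 9: opening $1,386.57; interest $9.71 → $1,396.28; payment $698.14; balance $698.14

$698.14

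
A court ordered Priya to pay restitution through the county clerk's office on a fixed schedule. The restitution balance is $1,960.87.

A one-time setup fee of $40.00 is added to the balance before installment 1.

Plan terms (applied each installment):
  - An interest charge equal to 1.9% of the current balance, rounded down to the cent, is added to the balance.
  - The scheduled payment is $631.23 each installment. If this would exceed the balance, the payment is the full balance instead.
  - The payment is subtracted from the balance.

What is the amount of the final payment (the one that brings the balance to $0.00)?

$190.74

Installment 1: $2,000.87 +$38.01 interest = $2,038.88; pay $631.23 → $1,407.65
Installment 2: $1,407.65 +$26.74 interest = $1,434.39; pay $631.23 → $803.16
Installment 3: $803.16 +$15.26 interest = $818.42; pay $631.23 → $187.19
Installment 4: $187.19 +$3.55 interest = $190.74; pay $190.74 → $0.00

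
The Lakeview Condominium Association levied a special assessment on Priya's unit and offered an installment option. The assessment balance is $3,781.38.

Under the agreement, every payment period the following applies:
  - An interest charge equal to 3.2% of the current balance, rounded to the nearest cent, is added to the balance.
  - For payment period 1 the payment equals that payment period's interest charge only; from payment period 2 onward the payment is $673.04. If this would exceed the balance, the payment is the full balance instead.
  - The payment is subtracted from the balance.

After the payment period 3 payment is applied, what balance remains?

# | Opening | Interest | Payment | End bal
1 | $3,781.38 | $121.00 | $121.00 | $3,781.38
2 | $3,781.38 | $121.00 | $673.04 | $3,229.34
3 | $3,229.34 | $103.34 | $673.04 | $2,659.64

$2,659.64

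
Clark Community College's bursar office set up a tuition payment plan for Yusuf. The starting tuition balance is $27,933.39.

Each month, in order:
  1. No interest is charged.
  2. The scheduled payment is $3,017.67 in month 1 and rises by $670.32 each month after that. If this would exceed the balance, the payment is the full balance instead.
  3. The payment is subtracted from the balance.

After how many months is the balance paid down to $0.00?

6

Month 1: opening $27,933.39; payment $3,017.67; balance $24,915.72
Month 2: opening $24,915.72; payment $3,687.99; balance $21,227.73
Month 3: opening $21,227.73; payment $4,358.31; balance $16,869.42
Month 4: opening $16,869.42; payment $5,028.63; balance $11,840.79
Month 5: opening $11,840.79; payment $5,698.95; balance $6,141.84
Month 6: opening $6,141.84; payment $6,141.84; balance $0.00
Balance reaches $0.00 in month 6.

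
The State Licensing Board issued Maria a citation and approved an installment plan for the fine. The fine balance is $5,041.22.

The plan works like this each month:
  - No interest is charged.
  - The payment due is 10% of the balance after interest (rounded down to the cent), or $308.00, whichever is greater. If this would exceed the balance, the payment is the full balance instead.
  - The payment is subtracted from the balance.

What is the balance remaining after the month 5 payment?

Month 1: opening $5,041.22; payment $504.12; balance $4,537.10
Month 2: opening $4,537.10; payment $453.71; balance $4,083.39
Month 3: opening $4,083.39; payment $408.33; balance $3,675.06
Month 4: opening $3,675.06; payment $367.50; balance $3,307.56
Month 5: opening $3,307.56; payment $330.75; balance $2,976.81

$2,976.81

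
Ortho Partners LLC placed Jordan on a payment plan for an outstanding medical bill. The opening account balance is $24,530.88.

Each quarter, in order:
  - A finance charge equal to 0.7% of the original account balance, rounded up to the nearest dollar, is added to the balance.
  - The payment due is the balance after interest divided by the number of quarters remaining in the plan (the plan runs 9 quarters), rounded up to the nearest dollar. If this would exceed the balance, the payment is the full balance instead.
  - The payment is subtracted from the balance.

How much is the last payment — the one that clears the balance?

$3,210.88

Quarter 1: opening $24,530.88; interest $172.00 → $24,702.88; payment $2,745.00; balance $21,957.88
Quarter 2: opening $21,957.88; interest $172.00 → $22,129.88; payment $2,767.00; balance $19,362.88
Quarter 3: opening $19,362.88; interest $172.00 → $19,534.88; payment $2,791.00; balance $16,743.88
Quarter 4: opening $16,743.88; interest $172.00 → $16,915.88; payment $2,820.00; balance $14,095.88
Quarter 5: opening $14,095.88; interest $172.00 → $14,267.88; payment $2,854.00; balance $11,413.88
Quarter 6: opening $11,413.88; interest $172.00 → $11,585.88; payment $2,897.00; balance $8,688.88
Quarter 7: opening $8,688.88; interest $172.00 → $8,860.88; payment $2,954.00; balance $5,906.88
Quarter 8: opening $5,906.88; interest $172.00 → $6,078.88; payment $3,040.00; balance $3,038.88
Quarter 9: opening $3,038.88; interest $172.00 → $3,210.88; payment $3,210.88; balance $0.00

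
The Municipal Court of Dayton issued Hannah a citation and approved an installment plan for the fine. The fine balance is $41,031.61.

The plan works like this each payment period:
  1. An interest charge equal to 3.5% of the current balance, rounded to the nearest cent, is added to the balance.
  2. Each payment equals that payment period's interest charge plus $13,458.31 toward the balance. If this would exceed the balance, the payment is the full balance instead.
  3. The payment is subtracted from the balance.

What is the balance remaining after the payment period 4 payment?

Payment period 1: opening $41,031.61; interest $1,436.11 → $42,467.72; payment $14,894.42; balance $27,573.30
Payment period 2: opening $27,573.30; interest $965.07 → $28,538.37; payment $14,423.38; balance $14,114.99
Payment period 3: opening $14,114.99; interest $494.02 → $14,609.01; payment $13,952.33; balance $656.68
Payment period 4: opening $656.68; interest $22.98 → $679.66; payment $679.66; balance $0.00

$0.00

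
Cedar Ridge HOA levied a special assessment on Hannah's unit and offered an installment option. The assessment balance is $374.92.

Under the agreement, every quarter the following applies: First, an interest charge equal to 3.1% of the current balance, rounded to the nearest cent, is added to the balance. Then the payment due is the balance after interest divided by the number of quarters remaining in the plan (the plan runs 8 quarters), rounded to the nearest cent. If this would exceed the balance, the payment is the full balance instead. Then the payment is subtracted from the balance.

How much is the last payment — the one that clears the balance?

Quarter 1: opening $374.92; interest $11.62 → $386.54; payment $48.32; balance $338.22
Quarter 2: opening $338.22; interest $10.48 → $348.70; payment $49.81; balance $298.89
Quarter 3: opening $298.89; interest $9.27 → $308.16; payment $51.36; balance $256.80
Quarter 4: opening $256.80; interest $7.96 → $264.76; payment $52.95; balance $211.81
Quarter 5: opening $211.81; interest $6.57 → $218.38; payment $54.60; balance $163.78
Quarter 6: opening $163.78; interest $5.08 → $168.86; payment $56.29; balance $112.57
Quarter 7: opening $112.57; interest $3.49 → $116.06; payment $58.03; balance $58.03
Quarter 8: opening $58.03; interest $1.80 → $59.83; payment $59.83; balance $0.00

$59.83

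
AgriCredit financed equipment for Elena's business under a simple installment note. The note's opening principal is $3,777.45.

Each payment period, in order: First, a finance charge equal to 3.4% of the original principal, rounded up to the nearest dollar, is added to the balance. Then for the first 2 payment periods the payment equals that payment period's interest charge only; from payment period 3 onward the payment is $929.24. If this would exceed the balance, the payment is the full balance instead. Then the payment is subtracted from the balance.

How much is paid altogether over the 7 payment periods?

# | Opening | Interest | Payment | End bal
1 | $3,777.45 | $129.00 | $129.00 | $3,777.45
2 | $3,777.45 | $129.00 | $129.00 | $3,777.45
3 | $3,777.45 | $129.00 | $929.24 | $2,977.21
4 | $2,977.21 | $129.00 | $929.24 | $2,176.97
5 | $2,176.97 | $129.00 | $929.24 | $1,376.73
6 | $1,376.73 | $129.00 | $929.24 | $576.49
7 | $576.49 | $129.00 | $705.49 | $0.00
Total paid: $4,680.45

$4,680.45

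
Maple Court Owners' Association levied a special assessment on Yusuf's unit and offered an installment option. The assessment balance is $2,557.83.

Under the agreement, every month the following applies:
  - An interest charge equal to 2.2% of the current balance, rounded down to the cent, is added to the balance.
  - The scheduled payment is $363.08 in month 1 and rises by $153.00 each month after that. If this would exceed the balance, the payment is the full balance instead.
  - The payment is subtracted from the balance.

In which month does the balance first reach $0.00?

Month 1: opening $2,557.83; interest $56.27 → $2,614.10; payment $363.08; balance $2,251.02
Month 2: opening $2,251.02; interest $49.52 → $2,300.54; payment $516.08; balance $1,784.46
Month 3: opening $1,784.46; interest $39.25 → $1,823.71; payment $669.08; balance $1,154.63
Month 4: opening $1,154.63; interest $25.40 → $1,180.03; payment $822.08; balance $357.95
Month 5: opening $357.95; interest $7.87 → $365.82; payment $365.82; balance $0.00
Balance reaches $0.00 in month 5.

5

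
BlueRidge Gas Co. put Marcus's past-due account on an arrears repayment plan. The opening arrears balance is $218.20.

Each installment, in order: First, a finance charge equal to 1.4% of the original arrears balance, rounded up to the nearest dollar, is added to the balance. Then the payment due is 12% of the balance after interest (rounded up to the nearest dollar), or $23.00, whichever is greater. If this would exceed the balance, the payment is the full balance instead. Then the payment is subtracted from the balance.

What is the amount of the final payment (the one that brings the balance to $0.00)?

Installment 1: $218.20 +$4.00 interest = $222.20; pay $27.00 → $195.20
Installment 2: $195.20 +$4.00 interest = $199.20; pay $24.00 → $175.20
Installment 3: $175.20 +$4.00 interest = $179.20; pay $23.00 → $156.20
Installment 4: $156.20 +$4.00 interest = $160.20; pay $23.00 → $137.20
Installment 5: $137.20 +$4.00 interest = $141.20; pay $23.00 → $118.20
Installment 6: $118.20 +$4.00 interest = $122.20; pay $23.00 → $99.20
Installment 7: $99.20 +$4.00 interest = $103.20; pay $23.00 → $80.20
Installment 8: $80.20 +$4.00 interest = $84.20; pay $23.00 → $61.20
Installment 9: $61.20 +$4.00 interest = $65.20; pay $23.00 → $42.20
Installment 10: $42.20 +$4.00 interest = $46.20; pay $23.00 → $23.20
Installment 11: $23.20 +$4.00 interest = $27.20; pay $23.00 → $4.20
Installment 12: $4.20 +$4.00 interest = $8.20; pay $8.20 → $0.00

$8.20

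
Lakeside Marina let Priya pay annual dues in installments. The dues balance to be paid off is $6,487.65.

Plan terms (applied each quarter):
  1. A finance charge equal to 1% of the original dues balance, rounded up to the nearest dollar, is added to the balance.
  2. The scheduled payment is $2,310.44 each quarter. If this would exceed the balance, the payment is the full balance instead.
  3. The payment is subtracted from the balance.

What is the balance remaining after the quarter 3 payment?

Quarter 1: opening $6,487.65; interest $65.00 → $6,552.65; payment $2,310.44; balance $4,242.21
Quarter 2: opening $4,242.21; interest $65.00 → $4,307.21; payment $2,310.44; balance $1,996.77
Quarter 3: opening $1,996.77; interest $65.00 → $2,061.77; payment $2,061.77; balance $0.00

$0.00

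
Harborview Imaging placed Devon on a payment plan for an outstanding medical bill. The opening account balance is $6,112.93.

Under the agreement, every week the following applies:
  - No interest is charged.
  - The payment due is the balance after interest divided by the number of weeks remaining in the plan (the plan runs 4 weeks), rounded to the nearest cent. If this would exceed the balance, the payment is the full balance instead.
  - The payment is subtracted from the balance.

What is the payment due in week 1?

Week 1: $6,112.93 − $1,528.23 → $4,584.70

$1,528.23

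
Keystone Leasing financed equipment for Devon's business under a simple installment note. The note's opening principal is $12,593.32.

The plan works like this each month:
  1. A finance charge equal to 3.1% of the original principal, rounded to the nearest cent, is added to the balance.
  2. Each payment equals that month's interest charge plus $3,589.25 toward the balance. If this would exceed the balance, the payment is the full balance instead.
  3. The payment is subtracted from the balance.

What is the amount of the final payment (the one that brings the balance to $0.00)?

Month 1: $12,593.32 +$390.39 interest = $12,983.71; pay $3,979.64 → $9,004.07
Month 2: $9,004.07 +$390.39 interest = $9,394.46; pay $3,979.64 → $5,414.82
Month 3: $5,414.82 +$390.39 interest = $5,805.21; pay $3,979.64 → $1,825.57
Month 4: $1,825.57 +$390.39 interest = $2,215.96; pay $2,215.96 → $0.00

$2,215.96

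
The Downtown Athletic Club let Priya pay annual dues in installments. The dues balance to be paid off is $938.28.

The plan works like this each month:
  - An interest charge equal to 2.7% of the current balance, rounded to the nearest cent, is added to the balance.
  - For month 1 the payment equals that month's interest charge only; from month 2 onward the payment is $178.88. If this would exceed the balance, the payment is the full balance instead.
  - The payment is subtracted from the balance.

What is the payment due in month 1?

$25.33

Month 1: opening $938.28; interest $25.33 → $963.61; payment $25.33; balance $938.28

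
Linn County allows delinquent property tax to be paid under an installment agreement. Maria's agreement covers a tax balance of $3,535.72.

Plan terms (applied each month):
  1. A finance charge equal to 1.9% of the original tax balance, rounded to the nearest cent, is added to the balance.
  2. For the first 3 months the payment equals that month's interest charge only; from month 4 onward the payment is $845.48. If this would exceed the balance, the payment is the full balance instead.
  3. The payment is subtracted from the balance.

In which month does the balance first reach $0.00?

8

Month 1: $3,535.72 +$67.18 interest = $3,602.90; pay $67.18 → $3,535.72
Month 2: $3,535.72 +$67.18 interest = $3,602.90; pay $67.18 → $3,535.72
Month 3: $3,535.72 +$67.18 interest = $3,602.90; pay $67.18 → $3,535.72
Month 4: $3,535.72 +$67.18 interest = $3,602.90; pay $845.48 → $2,757.42
Month 5: $2,757.42 +$67.18 interest = $2,824.60; pay $845.48 → $1,979.12
Month 6: $1,979.12 +$67.18 interest = $2,046.30; pay $845.48 → $1,200.82
Month 7: $1,200.82 +$67.18 interest = $1,268.00; pay $845.48 → $422.52
Month 8: $422.52 +$67.18 interest = $489.70; pay $489.70 → $0.00
Balance reaches $0.00 in month 8.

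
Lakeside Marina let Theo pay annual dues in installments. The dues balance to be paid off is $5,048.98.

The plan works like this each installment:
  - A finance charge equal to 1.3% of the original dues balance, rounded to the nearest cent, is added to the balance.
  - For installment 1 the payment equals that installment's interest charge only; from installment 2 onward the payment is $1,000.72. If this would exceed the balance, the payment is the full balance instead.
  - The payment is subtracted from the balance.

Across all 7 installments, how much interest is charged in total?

$459.48

Installment 1: opening $5,048.98; interest $65.64 → $5,114.62; payment $65.64; balance $5,048.98
Installment 2: opening $5,048.98; interest $65.64 → $5,114.62; payment $1,000.72; balance $4,113.90
Installment 3: opening $4,113.90; interest $65.64 → $4,179.54; payment $1,000.72; balance $3,178.82
Installment 4: opening $3,178.82; interest $65.64 → $3,244.46; payment $1,000.72; balance $2,243.74
Installment 5: opening $2,243.74; interest $65.64 → $2,309.38; payment $1,000.72; balance $1,308.66
Installment 6: opening $1,308.66; interest $65.64 → $1,374.30; payment $1,000.72; balance $373.58
Installment 7: opening $373.58; interest $65.64 → $439.22; payment $439.22; balance $0.00
Total interest: $65.64 + $65.64 + $65.64 + $65.64 + $65.64 + $65.64 + $65.64 = $459.48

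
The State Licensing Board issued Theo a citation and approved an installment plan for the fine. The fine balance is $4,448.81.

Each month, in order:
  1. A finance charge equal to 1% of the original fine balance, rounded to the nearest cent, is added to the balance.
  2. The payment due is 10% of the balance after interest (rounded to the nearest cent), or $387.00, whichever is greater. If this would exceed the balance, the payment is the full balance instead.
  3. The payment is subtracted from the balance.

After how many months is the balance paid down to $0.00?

13

Month 1: opening $4,448.81; interest $44.49 → $4,493.30; payment $449.33; balance $4,043.97
Month 2: opening $4,043.97; interest $44.49 → $4,088.46; payment $408.85; balance $3,679.61
Month 3: opening $3,679.61; interest $44.49 → $3,724.10; payment $387.00; balance $3,337.10
Month 4: opening $3,337.10; interest $44.49 → $3,381.59; payment $387.00; balance $2,994.59
Month 5: opening $2,994.59; interest $44.49 → $3,039.08; payment $387.00; balance $2,652.08
Month 6: opening $2,652.08; interest $44.49 → $2,696.57; payment $387.00; balance $2,309.57
Month 7: opening $2,309.57; interest $44.49 → $2,354.06; payment $387.00; balance $1,967.06
Month 8: opening $1,967.06; interest $44.49 → $2,011.55; payment $387.00; balance $1,624.55
Month 9: opening $1,624.55; interest $44.49 → $1,669.04; payment $387.00; balance $1,282.04
Month 10: opening $1,282.04; interest $44.49 → $1,326.53; payment $387.00; balance $939.53
Month 11: opening $939.53; interest $44.49 → $984.02; payment $387.00; balance $597.02
Month 12: opening $597.02; interest $44.49 → $641.51; payment $387.00; balance $254.51
Month 13: opening $254.51; interest $44.49 → $299.00; payment $299.00; balance $0.00
Balance reaches $0.00 in month 13.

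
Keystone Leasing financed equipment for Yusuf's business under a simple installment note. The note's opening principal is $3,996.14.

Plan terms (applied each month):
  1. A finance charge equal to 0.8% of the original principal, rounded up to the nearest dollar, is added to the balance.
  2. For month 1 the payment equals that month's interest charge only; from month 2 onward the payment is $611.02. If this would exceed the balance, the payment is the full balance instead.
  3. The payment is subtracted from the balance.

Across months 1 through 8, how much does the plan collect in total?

Month 1: opening $3,996.14; interest $32.00 → $4,028.14; payment $32.00; balance $3,996.14
Month 2: opening $3,996.14; interest $32.00 → $4,028.14; payment $611.02; balance $3,417.12
Month 3: opening $3,417.12; interest $32.00 → $3,449.12; payment $611.02; balance $2,838.10
Month 4: opening $2,838.10; interest $32.00 → $2,870.10; payment $611.02; balance $2,259.08
Month 5: opening $2,259.08; interest $32.00 → $2,291.08; payment $611.02; balance $1,680.06
Month 6: opening $1,680.06; interest $32.00 → $1,712.06; payment $611.02; balance $1,101.04
Month 7: opening $1,101.04; interest $32.00 → $1,133.04; payment $611.02; balance $522.02
Month 8: opening $522.02; interest $32.00 → $554.02; payment $554.02; balance $0.00
Total paid: $4,252.14

$4,252.14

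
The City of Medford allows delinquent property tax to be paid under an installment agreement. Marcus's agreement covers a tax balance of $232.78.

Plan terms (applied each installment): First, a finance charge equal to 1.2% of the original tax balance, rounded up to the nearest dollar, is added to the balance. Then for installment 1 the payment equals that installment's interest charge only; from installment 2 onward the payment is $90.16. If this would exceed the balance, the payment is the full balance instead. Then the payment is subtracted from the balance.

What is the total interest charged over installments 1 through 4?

$12.00

Installment 1: $232.78 +$3.00 interest = $235.78; pay $3.00 → $232.78
Installment 2: $232.78 +$3.00 interest = $235.78; pay $90.16 → $145.62
Installment 3: $145.62 +$3.00 interest = $148.62; pay $90.16 → $58.46
Installment 4: $58.46 +$3.00 interest = $61.46; pay $61.46 → $0.00
Total interest: $3.00 + $3.00 + $3.00 + $3.00 = $12.00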